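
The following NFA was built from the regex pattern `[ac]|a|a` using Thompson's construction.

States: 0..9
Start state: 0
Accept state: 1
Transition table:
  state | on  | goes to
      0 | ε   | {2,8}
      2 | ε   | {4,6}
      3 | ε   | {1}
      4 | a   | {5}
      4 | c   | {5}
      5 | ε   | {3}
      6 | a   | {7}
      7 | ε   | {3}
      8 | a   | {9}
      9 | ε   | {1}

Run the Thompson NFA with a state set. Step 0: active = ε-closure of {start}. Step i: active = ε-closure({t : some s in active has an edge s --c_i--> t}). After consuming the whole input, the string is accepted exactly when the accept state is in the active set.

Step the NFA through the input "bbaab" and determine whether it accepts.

S₀ = ε-closure({0}) = {0,2,4,6,8}
'b' @ 1: {}  — state set empty
rest 'baab' ignored (set empty)
final: {}; accept 1 not in set

Answer: REJECT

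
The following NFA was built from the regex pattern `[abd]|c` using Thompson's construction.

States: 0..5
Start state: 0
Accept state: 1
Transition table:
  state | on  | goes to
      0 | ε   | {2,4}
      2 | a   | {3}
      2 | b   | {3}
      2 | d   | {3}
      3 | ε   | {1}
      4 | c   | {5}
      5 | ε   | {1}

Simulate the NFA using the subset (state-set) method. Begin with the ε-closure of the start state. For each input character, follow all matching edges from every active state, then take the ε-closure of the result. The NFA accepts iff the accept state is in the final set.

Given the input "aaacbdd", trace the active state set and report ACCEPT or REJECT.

Answer: REJECT

Trace:
S₀ = ε-closure({0}) = {0,2,4}
'a' @ 1: {1,3}  [accepting]
'a' @ 2: {}  — state set empty
rest 'acbdd' ignored (set empty)
end set {} — state 1 not in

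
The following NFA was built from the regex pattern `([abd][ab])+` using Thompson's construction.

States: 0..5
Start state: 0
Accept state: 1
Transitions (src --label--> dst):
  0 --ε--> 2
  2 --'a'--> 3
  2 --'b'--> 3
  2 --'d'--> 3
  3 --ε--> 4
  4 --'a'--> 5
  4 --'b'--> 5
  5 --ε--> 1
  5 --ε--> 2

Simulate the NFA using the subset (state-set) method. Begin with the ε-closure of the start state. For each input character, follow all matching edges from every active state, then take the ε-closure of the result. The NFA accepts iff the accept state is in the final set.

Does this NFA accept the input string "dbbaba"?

Answer: ACCEPT

Steps:
S₀ = ε-closure({0}) = {0,2}
'd' @ 1: {3,4}
'b' @ 2: {1,2,5}  [accepting]
'b' @ 3: {3,4}
'a' @ 4: {1,2,5}  [accepting]
'b' @ 5: {3,4}
'a' @ 6: {1,2,5}  [accepting]
after full input: {1,2,5}  (accept=1 in)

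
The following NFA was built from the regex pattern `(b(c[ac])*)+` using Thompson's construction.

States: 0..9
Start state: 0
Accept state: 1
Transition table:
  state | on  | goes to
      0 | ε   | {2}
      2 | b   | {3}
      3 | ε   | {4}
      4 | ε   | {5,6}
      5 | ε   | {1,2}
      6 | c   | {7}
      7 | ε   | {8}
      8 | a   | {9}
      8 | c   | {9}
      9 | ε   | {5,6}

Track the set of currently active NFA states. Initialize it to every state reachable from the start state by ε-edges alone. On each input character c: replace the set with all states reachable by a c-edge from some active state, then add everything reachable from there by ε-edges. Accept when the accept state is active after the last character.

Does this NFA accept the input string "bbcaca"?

start: ε-closure({0}) = {0,2}
'b' @ 1: {1,2,3,4,5,6}  [accepting]
'b' @ 2: {1,2,3,4,5,6}  [accepting]
'c' @ 3: {7,8}
'a' @ 4: {1,2,5,6,9}  [accepting]
'c' @ 5: {7,8}
'a' @ 6: {1,2,5,6,9}  [accepting]
end set {1,2,5,6,9} — state 1 in

Answer: ACCEPT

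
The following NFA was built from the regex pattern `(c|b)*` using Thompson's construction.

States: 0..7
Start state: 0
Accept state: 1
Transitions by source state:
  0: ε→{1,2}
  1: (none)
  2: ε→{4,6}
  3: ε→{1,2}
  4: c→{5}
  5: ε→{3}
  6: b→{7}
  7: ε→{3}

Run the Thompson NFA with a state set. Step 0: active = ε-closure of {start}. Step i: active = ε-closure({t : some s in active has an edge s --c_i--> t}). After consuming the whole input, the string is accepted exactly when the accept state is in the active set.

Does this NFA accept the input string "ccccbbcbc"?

S₀ = ε-closure({0}) = {0,1,2,4,6}
'c' @ 1: {1,2,3,4,5,6}  [accepting]
'c' @ 2: {1,2,3,4,5,6}  [accepting]
'c' @ 3: {1,2,3,4,5,6}  [accepting]
'c' @ 4: {1,2,3,4,5,6}  [accepting]
'b' @ 5: {1,2,3,4,6,7}  [accepting]
'b' @ 6: {1,2,3,4,6,7}  [accepting]
'c' @ 7: {1,2,3,4,5,6}  [accepting]
'b' @ 8: {1,2,3,4,6,7}  [accepting]
'c' @ 9: {1,2,3,4,5,6}  [accepting]
after full input: {1,2,3,4,5,6}  (accept=1 in)

Answer: ACCEPT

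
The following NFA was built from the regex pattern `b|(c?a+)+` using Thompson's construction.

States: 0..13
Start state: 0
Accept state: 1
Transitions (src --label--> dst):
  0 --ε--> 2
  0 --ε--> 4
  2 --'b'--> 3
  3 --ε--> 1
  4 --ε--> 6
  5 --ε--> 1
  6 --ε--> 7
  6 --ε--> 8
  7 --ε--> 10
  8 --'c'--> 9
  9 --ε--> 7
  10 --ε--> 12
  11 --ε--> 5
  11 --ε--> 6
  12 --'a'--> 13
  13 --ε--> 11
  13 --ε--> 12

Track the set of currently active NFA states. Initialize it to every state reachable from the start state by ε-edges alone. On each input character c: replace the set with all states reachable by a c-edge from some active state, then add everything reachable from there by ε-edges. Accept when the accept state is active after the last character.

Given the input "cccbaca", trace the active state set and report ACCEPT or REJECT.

Answer: REJECT

Steps:
S₀ = ε-closure({0}) = {0,2,4,6,7,8,10,12}
'c' @ 1: {7,9,10,12}
'c' @ 2: {}  — no active states
rest 'cbaca' ignored (set empty)
final: {}; accept 1 not in set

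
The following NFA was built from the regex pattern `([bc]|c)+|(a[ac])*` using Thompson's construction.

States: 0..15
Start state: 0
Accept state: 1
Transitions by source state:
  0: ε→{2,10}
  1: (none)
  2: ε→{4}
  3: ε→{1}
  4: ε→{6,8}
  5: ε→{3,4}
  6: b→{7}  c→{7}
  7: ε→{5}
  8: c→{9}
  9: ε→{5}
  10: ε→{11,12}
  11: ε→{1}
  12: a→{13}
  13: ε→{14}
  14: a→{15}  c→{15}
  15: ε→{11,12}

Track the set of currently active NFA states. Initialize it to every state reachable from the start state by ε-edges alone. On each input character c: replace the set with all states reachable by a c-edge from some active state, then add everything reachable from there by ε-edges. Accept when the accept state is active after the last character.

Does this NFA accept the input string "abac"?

Answer: REJECT

Steps:
start: ε-closure({0}) = {0,1,2,4,6,8,10,11,12}
'a' @ 1: {13,14}
'b' @ 2: {}  — no active states
rest 'ac' ignored (set empty)
end set {} — state 1 not in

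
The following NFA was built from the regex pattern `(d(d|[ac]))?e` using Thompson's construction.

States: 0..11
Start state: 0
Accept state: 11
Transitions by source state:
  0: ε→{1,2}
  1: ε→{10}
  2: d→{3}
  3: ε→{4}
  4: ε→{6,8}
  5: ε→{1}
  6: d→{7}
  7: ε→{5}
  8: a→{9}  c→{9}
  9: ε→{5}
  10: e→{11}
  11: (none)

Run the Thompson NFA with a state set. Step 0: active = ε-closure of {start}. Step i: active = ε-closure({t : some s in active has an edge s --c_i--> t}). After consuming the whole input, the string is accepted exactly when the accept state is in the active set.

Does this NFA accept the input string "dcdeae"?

Answer: REJECT

Steps:
S₀ = ε-closure({0}) = {0,1,2,10}
'd' @ 1: {3,4,6,8}
'c' @ 2: {1,5,9,10}
'd' @ 3: {}  — no active states
rest 'eae' ignored (set empty)
final: {}; accept 11 not in set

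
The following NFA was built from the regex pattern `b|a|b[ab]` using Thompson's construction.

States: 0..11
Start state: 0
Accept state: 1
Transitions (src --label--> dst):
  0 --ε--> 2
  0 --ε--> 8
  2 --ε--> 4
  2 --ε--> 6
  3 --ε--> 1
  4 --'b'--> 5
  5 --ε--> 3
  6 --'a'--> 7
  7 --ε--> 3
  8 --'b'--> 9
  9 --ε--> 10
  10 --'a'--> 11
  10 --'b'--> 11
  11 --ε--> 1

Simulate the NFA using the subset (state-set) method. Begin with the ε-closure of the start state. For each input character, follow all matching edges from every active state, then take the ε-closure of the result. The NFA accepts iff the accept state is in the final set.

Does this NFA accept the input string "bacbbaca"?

start: ε-closure({0}) = {0,2,4,6,8}
'b' @ 1: {1,3,5,9,10}  [accepting]
'a' @ 2: {1,11}  [accepting]
'c' @ 3: {}  — no active states
rest 'bbaca' ignored (set empty)
after full input: {}  (accept=1 not in)

Answer: REJECT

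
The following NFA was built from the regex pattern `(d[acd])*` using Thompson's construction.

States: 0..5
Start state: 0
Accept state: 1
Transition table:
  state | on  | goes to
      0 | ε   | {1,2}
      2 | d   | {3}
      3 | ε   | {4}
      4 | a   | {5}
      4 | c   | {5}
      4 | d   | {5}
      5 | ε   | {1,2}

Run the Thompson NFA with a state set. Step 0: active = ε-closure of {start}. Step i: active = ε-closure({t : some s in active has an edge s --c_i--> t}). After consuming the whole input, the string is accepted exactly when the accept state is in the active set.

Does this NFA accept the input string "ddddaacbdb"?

Answer: REJECT

Steps:
start: ε-closure({0}) = {0,1,2}
'd' @ 1: {3,4}
'd' @ 2: {1,2,5}  [accepting]
'd' @ 3: {3,4}
'd' @ 4: {1,2,5}  [accepting]
'a' @ 5: {}  — state set empty
rest 'acbdb' ignored (set empty)
end set {} — state 1 not in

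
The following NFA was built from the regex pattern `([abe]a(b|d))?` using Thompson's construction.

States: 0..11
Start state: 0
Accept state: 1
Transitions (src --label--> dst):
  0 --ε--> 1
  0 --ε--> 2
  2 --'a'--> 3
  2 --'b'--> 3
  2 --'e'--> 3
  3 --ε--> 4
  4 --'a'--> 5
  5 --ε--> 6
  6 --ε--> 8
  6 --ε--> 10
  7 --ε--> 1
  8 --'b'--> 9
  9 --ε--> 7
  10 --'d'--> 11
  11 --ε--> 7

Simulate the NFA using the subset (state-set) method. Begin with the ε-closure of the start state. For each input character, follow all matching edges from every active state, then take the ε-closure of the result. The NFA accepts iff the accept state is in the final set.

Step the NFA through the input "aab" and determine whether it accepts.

S₀ = ε-closure({0}) = {0,1,2}
'a' @ 1: {3,4}
'a' @ 2: {5,6,8,10}
'b' @ 3: {1,7,9}  (accept∈set)
end set {1,7,9} — state 1 in

Answer: ACCEPT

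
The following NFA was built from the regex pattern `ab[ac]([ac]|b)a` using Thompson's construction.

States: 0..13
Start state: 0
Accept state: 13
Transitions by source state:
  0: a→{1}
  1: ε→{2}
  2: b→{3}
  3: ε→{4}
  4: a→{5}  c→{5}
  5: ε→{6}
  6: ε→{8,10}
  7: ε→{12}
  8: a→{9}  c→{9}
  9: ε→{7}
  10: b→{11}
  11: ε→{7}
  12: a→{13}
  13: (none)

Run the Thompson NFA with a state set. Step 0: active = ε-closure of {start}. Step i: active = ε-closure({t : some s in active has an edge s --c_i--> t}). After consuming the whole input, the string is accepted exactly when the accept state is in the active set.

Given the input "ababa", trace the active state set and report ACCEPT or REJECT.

start: ε-closure({0}) = {0}
'a' @ 1: {1,2}
'b' @ 2: {3,4}
'a' @ 3: {5,6,8,10}
'b' @ 4: {7,11,12}
'a' @ 5: {13}  (accept∈set)
after full input: {13}  (accept=13 in)

Answer: ACCEPT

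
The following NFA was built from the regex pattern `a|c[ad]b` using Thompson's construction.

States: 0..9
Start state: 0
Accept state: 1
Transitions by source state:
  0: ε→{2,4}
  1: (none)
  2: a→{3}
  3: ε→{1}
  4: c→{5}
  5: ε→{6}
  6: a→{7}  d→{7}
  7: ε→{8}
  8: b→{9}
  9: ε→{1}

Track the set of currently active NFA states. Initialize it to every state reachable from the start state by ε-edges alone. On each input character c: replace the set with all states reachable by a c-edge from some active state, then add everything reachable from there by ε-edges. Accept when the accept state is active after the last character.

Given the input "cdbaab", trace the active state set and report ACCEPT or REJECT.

initial (ε-close {0}): {0,2,4}
'c' @ 1: {5,6}
'd' @ 2: {7,8}
'b' @ 3: {1,9}  [accepting]
'a' @ 4: {}  — state set empty
rest 'ab' ignored (set empty)
after full input: {}  (accept=1 not in)

Answer: REJECT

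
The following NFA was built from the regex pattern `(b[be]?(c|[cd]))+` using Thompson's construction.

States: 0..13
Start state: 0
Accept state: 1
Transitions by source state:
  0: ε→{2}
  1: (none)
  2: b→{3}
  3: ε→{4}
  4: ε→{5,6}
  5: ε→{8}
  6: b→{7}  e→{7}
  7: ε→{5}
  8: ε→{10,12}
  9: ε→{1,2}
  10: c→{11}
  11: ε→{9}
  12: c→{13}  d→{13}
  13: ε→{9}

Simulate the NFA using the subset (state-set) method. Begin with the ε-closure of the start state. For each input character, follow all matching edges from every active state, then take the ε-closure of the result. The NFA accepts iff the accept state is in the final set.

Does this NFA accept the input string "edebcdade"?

S₀ = ε-closure({0}) = {0,2}
'e' @ 1: {}  — no active states
rest 'debcdade' ignored (set empty)
end set {} — state 1 not in

Answer: REJECT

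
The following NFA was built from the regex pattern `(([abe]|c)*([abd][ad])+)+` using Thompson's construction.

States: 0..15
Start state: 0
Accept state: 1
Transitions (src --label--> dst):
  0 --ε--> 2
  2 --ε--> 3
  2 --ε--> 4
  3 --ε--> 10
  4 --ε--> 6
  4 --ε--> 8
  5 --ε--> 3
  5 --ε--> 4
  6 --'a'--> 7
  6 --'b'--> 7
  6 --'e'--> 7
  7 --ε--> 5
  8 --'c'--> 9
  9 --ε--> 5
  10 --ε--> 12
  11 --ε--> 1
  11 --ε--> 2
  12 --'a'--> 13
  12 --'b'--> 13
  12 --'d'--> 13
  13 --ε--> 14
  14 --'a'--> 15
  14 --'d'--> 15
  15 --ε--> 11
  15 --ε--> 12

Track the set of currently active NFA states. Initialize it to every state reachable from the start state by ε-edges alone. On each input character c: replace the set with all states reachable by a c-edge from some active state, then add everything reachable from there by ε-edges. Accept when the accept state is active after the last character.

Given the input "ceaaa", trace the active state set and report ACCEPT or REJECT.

Answer: ACCEPT

Steps:
initial (ε-close {0}): {0,2,3,4,6,8,10,12}
'c' @ 1: {3,4,5,6,8,9,10,12}
'e' @ 2: {3,4,5,6,7,8,10,12}
'a' @ 3: {3,4,5,6,7,8,10,12,13,14}
'a' @ 4: {1,2,3,4,5,6,7,8,10,11,12,13,14,15}  ✓accept
'a' @ 5: {1,2,3,4,5,6,7,8,10,11,12,13,14,15}  ✓accept
end set {1,2,3,4,5,6,7,8,10,11,12,13,14,15} — state 1 in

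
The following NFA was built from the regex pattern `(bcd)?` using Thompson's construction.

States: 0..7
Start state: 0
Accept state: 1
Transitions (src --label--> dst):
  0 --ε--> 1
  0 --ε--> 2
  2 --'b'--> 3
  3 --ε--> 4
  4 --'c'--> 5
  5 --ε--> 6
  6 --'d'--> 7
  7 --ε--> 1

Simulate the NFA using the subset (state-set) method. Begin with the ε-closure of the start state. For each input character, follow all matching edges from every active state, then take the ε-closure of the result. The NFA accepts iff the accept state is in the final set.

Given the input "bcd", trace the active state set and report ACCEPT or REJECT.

initial (ε-close {0}): {0,1,2}
'b' @ 1: {3,4}
'c' @ 2: {5,6}
'd' @ 3: {1,7}  ✓accept
after full input: {1,7}  (accept=1 in)

Answer: ACCEPT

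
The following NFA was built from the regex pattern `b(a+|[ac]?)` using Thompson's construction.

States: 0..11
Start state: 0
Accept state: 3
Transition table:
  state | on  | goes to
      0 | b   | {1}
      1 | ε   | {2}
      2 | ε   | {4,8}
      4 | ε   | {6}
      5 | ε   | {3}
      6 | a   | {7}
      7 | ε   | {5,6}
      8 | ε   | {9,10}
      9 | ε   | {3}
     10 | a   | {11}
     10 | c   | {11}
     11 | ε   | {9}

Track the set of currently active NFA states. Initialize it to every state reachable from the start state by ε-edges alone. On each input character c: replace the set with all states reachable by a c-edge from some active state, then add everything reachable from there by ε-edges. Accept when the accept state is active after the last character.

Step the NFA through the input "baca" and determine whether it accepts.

initial (ε-close {0}): {0}
'b' @ 1: {1,2,3,4,6,8,9,10}  (accept∈set)
'a' @ 2: {3,5,6,7,9,11}  (accept∈set)
'c' @ 3: {}  — dead — no transitions
rest 'a' ignored (set empty)
end set {} — state 3 not in

Answer: REJECT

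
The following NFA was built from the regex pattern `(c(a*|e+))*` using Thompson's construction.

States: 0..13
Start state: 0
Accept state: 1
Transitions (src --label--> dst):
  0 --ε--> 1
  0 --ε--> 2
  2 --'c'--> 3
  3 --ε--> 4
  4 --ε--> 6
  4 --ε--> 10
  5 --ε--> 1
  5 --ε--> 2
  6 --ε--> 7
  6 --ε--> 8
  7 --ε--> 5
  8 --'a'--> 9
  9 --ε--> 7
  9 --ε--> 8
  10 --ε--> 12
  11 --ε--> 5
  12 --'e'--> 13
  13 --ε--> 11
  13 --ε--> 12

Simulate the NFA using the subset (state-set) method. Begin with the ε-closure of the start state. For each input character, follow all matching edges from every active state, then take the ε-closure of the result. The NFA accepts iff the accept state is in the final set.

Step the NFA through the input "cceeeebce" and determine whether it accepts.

Answer: REJECT

Steps:
initial (ε-close {0}): {0,1,2}
'c' @ 1: {1,2,3,4,5,6,7,8,10,12}  (accept∈set)
'c' @ 2: {1,2,3,4,5,6,7,8,10,12}  (accept∈set)
'e' @ 3: {1,2,5,11,12,13}  (accept∈set)
'e' @ 4: {1,2,5,11,12,13}  (accept∈set)
'e' @ 5: {1,2,5,11,12,13}  (accept∈set)
'e' @ 6: {1,2,5,11,12,13}  (accept∈set)
'b' @ 7: {}  — dead — no transitions
rest 'ce' ignored (set empty)
final: {}; accept 1 not in set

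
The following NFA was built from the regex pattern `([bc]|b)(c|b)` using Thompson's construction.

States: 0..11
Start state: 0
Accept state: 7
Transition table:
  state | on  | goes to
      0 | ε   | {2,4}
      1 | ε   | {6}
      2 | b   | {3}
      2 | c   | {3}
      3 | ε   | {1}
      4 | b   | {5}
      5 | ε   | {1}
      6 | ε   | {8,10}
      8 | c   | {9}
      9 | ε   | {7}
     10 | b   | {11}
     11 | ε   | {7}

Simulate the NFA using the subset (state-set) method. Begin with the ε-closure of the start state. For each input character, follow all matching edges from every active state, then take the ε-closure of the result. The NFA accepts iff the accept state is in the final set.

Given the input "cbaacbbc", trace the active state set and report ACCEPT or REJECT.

Answer: REJECT

Trace:
initial (ε-close {0}): {0,2,4}
'c' @ 1: {1,3,6,8,10}
'b' @ 2: {7,11}  [accepting]
'a' @ 3: {}  — dead — no transitions
rest 'acbbc' ignored (set empty)
after full input: {}  (accept=7 not in)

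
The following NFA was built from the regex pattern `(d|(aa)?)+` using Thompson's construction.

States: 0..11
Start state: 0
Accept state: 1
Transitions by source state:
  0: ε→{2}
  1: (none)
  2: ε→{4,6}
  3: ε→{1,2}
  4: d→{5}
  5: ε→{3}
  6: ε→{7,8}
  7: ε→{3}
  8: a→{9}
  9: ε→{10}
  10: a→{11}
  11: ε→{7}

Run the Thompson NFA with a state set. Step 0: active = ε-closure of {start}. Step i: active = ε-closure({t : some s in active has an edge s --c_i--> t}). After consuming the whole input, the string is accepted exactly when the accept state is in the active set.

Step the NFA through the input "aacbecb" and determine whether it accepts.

initial (ε-close {0}): {0,1,2,3,4,6,7,8}
'a' @ 1: {9,10}
'a' @ 2: {1,2,3,4,6,7,8,11}  (accept∈set)
'c' @ 3: {}  — dead — no transitions
rest 'becb' ignored (set empty)
final: {}; accept 1 not in set

Answer: REJECT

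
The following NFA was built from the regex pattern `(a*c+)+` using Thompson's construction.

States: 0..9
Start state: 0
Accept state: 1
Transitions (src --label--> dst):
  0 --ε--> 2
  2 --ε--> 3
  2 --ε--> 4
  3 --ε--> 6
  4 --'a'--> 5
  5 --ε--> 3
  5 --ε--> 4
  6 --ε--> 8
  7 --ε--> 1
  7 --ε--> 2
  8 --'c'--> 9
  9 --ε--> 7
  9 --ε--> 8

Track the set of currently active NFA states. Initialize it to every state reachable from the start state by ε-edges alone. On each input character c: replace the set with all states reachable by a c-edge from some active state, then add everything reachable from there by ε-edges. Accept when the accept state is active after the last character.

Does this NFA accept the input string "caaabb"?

Answer: REJECT

Derivation:
S₀ = ε-closure({0}) = {0,2,3,4,6,8}
'c' @ 1: {1,2,3,4,6,7,8,9}  (accept∈set)
'a' @ 2: {3,4,5,6,8}
'a' @ 3: {3,4,5,6,8}
'a' @ 4: {3,4,5,6,8}
'b' @ 5: {}  — dead — no transitions
rest 'b' ignored (set empty)
after full input: {}  (accept=1 not in)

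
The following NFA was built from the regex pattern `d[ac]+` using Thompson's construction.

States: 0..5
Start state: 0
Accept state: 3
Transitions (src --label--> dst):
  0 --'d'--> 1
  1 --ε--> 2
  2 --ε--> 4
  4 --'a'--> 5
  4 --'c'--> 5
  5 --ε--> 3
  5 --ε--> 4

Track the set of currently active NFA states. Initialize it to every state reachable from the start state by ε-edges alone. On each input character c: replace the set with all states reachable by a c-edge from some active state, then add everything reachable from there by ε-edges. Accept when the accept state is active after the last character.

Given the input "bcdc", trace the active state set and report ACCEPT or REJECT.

start: ε-closure({0}) = {0}
'b' @ 1: {}  — state set empty
rest 'cdc' ignored (set empty)
end set {} — state 3 not in

Answer: REJECT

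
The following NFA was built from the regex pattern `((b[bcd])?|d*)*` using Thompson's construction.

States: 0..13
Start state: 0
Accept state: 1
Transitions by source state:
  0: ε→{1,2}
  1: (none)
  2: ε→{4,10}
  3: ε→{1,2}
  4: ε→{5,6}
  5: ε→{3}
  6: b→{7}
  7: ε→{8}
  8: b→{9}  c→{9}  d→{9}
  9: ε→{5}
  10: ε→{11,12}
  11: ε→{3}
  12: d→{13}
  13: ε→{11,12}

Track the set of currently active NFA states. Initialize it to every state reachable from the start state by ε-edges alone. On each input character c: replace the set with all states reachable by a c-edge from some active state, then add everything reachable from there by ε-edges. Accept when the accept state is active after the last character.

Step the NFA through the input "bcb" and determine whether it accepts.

Answer: REJECT

Trace:
S₀ = ε-closure({0}) = {0,1,2,3,4,5,6,10,11,12}
'b' @ 1: {7,8}
'c' @ 2: {1,2,3,4,5,6,9,10,11,12}  [accepting]
'b' @ 3: {7,8}
final: {7,8}; accept 1 not in set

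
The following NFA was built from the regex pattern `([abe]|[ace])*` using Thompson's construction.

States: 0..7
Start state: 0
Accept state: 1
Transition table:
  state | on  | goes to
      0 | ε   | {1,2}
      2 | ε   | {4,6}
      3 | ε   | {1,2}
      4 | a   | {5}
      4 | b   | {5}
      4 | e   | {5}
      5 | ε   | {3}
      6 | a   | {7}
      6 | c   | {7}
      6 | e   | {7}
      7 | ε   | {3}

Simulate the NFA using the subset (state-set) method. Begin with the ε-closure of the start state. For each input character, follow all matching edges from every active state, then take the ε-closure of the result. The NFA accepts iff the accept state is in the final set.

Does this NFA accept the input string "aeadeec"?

Answer: REJECT

Derivation:
start: ε-closure({0}) = {0,1,2,4,6}
'a' @ 1: {1,2,3,4,5,6,7}  ✓accept
'e' @ 2: {1,2,3,4,5,6,7}  ✓accept
'a' @ 3: {1,2,3,4,5,6,7}  ✓accept
'd' @ 4: {}  — state set empty
rest 'eec' ignored (set empty)
final: {}; accept 1 not in set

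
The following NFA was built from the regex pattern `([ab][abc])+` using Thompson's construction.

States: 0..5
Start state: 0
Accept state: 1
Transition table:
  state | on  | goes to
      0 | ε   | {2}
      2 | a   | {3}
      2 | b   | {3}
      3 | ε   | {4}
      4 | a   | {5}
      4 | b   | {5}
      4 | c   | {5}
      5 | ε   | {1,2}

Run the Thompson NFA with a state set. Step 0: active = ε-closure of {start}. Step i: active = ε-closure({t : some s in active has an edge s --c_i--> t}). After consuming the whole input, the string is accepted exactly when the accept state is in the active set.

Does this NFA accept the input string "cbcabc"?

S₀ = ε-closure({0}) = {0,2}
'c' @ 1: {}  — no active states
rest 'bcabc' ignored (set empty)
final: {}; accept 1 not in set

Answer: REJECT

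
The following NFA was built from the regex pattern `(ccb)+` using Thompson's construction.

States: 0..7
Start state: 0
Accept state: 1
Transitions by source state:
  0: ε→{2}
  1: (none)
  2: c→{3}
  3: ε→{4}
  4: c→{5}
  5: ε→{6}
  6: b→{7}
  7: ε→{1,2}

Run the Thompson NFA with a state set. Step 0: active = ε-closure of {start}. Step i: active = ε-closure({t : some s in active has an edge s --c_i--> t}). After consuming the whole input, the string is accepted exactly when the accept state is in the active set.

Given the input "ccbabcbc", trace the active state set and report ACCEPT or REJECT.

initial (ε-close {0}): {0,2}
'c' @ 1: {3,4}
'c' @ 2: {5,6}
'b' @ 3: {1,2,7}  ✓accept
'a' @ 4: {}  — state set empty
rest 'bcbc' ignored (set empty)
end set {} — state 1 not in

Answer: REJECT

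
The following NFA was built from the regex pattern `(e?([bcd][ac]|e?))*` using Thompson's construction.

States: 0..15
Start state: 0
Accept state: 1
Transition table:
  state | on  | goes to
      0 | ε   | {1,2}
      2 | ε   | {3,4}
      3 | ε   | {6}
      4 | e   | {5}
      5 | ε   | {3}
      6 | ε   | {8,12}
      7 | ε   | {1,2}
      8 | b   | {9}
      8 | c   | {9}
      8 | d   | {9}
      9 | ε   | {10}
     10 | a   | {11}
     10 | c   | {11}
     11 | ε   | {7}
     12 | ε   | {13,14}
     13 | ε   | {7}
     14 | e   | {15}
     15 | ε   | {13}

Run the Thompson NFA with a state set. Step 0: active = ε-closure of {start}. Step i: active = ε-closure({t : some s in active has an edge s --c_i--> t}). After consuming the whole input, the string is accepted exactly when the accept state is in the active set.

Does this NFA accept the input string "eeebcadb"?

Answer: REJECT

Trace:
S₀ = ε-closure({0}) = {0,1,2,3,4,6,7,8,12,13,14}
'e' @ 1: {1,2,3,4,5,6,7,8,12,13,14,15}  (accept∈set)
'e' @ 2: {1,2,3,4,5,6,7,8,12,13,14,15}  (accept∈set)
'e' @ 3: {1,2,3,4,5,6,7,8,12,13,14,15}  (accept∈set)
'b' @ 4: {9,10}
'c' @ 5: {1,2,3,4,6,7,8,11,12,13,14}  (accept∈set)
'a' @ 6: {}  — no active states
rest 'db' ignored (set empty)
final: {}; accept 1 not in set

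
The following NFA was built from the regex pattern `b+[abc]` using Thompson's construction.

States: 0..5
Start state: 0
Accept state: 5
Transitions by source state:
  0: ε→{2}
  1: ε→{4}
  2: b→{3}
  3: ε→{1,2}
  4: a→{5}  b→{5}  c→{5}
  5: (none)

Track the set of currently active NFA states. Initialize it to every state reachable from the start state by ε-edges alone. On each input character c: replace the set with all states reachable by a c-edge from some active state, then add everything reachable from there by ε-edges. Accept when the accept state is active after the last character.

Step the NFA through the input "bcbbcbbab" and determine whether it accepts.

start: ε-closure({0}) = {0,2}
'b' @ 1: {1,2,3,4}
'c' @ 2: {5}  (accept∈set)
'b' @ 3: {}  — no active states
rest 'bcbbab' ignored (set empty)
final: {}; accept 5 not in set

Answer: REJECT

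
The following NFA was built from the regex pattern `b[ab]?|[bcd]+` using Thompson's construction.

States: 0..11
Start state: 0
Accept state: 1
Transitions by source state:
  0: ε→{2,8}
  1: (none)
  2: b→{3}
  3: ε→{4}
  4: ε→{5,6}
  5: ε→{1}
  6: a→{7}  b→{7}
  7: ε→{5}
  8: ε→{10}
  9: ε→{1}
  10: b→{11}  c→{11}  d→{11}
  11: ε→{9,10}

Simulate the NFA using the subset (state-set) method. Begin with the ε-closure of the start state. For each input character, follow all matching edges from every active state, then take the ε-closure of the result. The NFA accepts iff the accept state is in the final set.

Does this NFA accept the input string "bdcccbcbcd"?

Answer: ACCEPT

Trace:
start: ε-closure({0}) = {0,2,8,10}
'b' @ 1: {1,3,4,5,6,9,10,11}  [accepting]
'd' @ 2: {1,9,10,11}  [accepting]
'c' @ 3: {1,9,10,11}  [accepting]
'c' @ 4: {1,9,10,11}  [accepting]
'c' @ 5: {1,9,10,11}  [accepting]
'b' @ 6: {1,9,10,11}  [accepting]
'c' @ 7: {1,9,10,11}  [accepting]
'b' @ 8: {1,9,10,11}  [accepting]
'c' @ 9: {1,9,10,11}  [accepting]
'd' @ 10: {1,9,10,11}  [accepting]
final: {1,9,10,11}; accept 1 in set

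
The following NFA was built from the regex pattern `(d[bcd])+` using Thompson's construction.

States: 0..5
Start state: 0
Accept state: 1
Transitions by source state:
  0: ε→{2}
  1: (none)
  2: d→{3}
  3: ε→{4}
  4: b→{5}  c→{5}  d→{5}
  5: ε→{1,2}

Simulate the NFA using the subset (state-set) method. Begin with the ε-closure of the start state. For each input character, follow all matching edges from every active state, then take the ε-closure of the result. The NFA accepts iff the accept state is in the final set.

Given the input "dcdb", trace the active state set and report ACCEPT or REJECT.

S₀ = ε-closure({0}) = {0,2}
'd' @ 1: {3,4}
'c' @ 2: {1,2,5}  [accepting]
'd' @ 3: {3,4}
'b' @ 4: {1,2,5}  [accepting]
after full input: {1,2,5}  (accept=1 in)

Answer: ACCEPT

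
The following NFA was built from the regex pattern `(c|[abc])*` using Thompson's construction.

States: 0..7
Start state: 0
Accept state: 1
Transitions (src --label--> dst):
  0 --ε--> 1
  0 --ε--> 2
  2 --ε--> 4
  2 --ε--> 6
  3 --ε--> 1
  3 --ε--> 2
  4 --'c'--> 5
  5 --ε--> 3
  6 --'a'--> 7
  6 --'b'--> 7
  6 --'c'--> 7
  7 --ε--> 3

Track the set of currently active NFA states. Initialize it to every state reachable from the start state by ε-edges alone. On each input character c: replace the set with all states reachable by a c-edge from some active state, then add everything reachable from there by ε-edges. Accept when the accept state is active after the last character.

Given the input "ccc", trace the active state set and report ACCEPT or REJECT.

Answer: ACCEPT

Trace:
start: ε-closure({0}) = {0,1,2,4,6}
'c' @ 1: {1,2,3,4,5,6,7}  [accepting]
'c' @ 2: {1,2,3,4,5,6,7}  [accepting]
'c' @ 3: {1,2,3,4,5,6,7}  [accepting]
final: {1,2,3,4,5,6,7}; accept 1 in set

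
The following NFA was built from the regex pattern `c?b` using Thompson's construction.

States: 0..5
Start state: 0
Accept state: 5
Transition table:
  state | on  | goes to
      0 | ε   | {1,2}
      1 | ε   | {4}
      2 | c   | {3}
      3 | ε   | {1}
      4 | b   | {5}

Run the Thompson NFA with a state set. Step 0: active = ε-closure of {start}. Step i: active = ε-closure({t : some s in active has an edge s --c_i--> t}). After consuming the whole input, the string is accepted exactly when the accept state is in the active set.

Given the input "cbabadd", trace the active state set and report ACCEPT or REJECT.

initial (ε-close {0}): {0,1,2,4}
'c' @ 1: {1,3,4}
'b' @ 2: {5}  ✓accept
'a' @ 3: {}  — dead — no transitions
rest 'badd' ignored (set empty)
final: {}; accept 5 not in set

Answer: REJECT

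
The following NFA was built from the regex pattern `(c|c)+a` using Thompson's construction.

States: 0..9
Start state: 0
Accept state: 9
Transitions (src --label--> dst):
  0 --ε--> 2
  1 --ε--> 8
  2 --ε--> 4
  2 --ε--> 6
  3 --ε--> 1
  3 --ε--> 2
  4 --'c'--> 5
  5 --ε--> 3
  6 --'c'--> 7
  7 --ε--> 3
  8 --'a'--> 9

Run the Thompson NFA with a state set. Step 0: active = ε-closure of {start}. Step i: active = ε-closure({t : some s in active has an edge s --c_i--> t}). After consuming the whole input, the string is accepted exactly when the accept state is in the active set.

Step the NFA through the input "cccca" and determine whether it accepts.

Answer: ACCEPT

Steps:
initial (ε-close {0}): {0,2,4,6}
'c' @ 1: {1,2,3,4,5,6,7,8}
'c' @ 2: {1,2,3,4,5,6,7,8}
'c' @ 3: {1,2,3,4,5,6,7,8}
'c' @ 4: {1,2,3,4,5,6,7,8}
'a' @ 5: {9}  ✓accept
after full input: {9}  (accept=9 in)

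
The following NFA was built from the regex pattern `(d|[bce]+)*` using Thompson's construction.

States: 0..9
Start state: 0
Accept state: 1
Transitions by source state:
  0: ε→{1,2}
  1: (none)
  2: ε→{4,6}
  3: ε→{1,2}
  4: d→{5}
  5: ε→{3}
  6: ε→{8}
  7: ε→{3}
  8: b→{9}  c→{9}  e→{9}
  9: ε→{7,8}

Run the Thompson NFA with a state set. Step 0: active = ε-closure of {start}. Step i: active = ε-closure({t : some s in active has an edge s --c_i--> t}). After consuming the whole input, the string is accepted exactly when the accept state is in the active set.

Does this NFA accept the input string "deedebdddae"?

initial (ε-close {0}): {0,1,2,4,6,8}
'd' @ 1: {1,2,3,4,5,6,8}  ✓accept
'e' @ 2: {1,2,3,4,6,7,8,9}  ✓accept
'e' @ 3: {1,2,3,4,6,7,8,9}  ✓accept
'd' @ 4: {1,2,3,4,5,6,8}  ✓accept
'e' @ 5: {1,2,3,4,6,7,8,9}  ✓accept
'b' @ 6: {1,2,3,4,6,7,8,9}  ✓accept
'd' @ 7: {1,2,3,4,5,6,8}  ✓accept
'd' @ 8: {1,2,3,4,5,6,8}  ✓accept
'd' @ 9: {1,2,3,4,5,6,8}  ✓accept
'a' @ 10: {}  — dead — no transitions
rest 'e' ignored (set empty)
end set {} — state 1 not in

Answer: REJECT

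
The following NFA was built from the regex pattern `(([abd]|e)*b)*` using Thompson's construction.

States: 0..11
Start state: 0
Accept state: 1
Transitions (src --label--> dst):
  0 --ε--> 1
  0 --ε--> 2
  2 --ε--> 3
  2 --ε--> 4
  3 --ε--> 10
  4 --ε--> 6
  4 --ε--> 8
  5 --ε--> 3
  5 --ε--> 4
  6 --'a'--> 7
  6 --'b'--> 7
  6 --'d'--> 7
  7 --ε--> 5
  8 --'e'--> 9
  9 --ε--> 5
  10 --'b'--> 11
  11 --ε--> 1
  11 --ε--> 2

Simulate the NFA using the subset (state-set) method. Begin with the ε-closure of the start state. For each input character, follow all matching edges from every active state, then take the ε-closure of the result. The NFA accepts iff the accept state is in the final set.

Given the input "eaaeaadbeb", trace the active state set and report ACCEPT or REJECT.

S₀ = ε-closure({0}) = {0,1,2,3,4,6,8,10}
'e' @ 1: {3,4,5,6,8,9,10}
'a' @ 2: {3,4,5,6,7,8,10}
'a' @ 3: {3,4,5,6,7,8,10}
'e' @ 4: {3,4,5,6,8,9,10}
'a' @ 5: {3,4,5,6,7,8,10}
'a' @ 6: {3,4,5,6,7,8,10}
'd' @ 7: {3,4,5,6,7,8,10}
'b' @ 8: {1,2,3,4,5,6,7,8,10,11}  ✓accept
'e' @ 9: {3,4,5,6,8,9,10}
'b' @ 10: {1,2,3,4,5,6,7,8,10,11}  ✓accept
after full input: {1,2,3,4,5,6,7,8,10,11}  (accept=1 in)

Answer: ACCEPT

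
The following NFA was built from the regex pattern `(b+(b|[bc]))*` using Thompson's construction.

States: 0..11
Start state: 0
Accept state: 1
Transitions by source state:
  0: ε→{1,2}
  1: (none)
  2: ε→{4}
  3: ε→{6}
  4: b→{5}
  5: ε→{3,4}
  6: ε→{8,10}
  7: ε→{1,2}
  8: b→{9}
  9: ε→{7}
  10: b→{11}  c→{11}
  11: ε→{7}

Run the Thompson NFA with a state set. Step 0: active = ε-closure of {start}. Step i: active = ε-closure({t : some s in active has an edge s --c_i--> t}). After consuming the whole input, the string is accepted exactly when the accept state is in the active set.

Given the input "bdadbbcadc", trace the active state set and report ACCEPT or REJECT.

Answer: REJECT

Trace:
start: ε-closure({0}) = {0,1,2,4}
'b' @ 1: {3,4,5,6,8,10}
'd' @ 2: {}  — no active states
rest 'adbbcadc' ignored (set empty)
final: {}; accept 1 not in set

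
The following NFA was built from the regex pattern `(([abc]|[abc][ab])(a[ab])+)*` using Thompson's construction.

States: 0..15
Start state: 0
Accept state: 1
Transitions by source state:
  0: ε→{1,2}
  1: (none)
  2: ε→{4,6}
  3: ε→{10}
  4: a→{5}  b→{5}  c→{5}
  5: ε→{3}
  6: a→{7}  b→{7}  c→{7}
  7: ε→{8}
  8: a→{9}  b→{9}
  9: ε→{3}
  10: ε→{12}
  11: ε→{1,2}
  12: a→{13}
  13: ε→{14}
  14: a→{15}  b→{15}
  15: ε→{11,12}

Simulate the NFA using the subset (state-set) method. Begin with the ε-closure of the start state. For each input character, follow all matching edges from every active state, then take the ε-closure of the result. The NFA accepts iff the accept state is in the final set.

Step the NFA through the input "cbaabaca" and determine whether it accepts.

Answer: REJECT

Derivation:
start: ε-closure({0}) = {0,1,2,4,6}
'c' @ 1: {3,5,7,8,10,12}
'b' @ 2: {3,9,10,12}
'a' @ 3: {13,14}
'a' @ 4: {1,2,4,6,11,12,15}  [accepting]
'b' @ 5: {3,5,7,8,10,12}
'a' @ 6: {3,9,10,12,13,14}
'c' @ 7: {}  — no active states
rest 'a' ignored (set empty)
after full input: {}  (accept=1 not in)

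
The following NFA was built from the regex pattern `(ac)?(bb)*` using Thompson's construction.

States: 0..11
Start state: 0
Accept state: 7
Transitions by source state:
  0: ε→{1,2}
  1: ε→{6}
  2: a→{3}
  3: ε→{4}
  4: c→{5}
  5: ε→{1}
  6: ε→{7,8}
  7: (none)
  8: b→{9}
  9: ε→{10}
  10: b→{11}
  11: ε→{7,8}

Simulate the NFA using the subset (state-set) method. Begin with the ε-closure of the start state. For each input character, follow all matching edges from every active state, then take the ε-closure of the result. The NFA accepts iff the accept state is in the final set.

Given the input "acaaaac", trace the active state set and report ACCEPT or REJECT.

S₀ = ε-closure({0}) = {0,1,2,6,7,8}
'a' @ 1: {3,4}
'c' @ 2: {1,5,6,7,8}  [accepting]
'a' @ 3: {}  — state set empty
rest 'aaac' ignored (set empty)
after full input: {}  (accept=7 not in)

Answer: REJECT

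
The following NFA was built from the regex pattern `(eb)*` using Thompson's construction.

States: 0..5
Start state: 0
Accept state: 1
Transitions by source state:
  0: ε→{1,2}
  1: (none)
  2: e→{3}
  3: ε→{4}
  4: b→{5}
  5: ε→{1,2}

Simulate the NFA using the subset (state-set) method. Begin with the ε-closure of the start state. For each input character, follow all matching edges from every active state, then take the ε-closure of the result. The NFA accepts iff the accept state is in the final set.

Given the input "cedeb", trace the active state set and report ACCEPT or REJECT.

S₀ = ε-closure({0}) = {0,1,2}
'c' @ 1: {}  — state set empty
rest 'edeb' ignored (set empty)
after full input: {}  (accept=1 not in)

Answer: REJECT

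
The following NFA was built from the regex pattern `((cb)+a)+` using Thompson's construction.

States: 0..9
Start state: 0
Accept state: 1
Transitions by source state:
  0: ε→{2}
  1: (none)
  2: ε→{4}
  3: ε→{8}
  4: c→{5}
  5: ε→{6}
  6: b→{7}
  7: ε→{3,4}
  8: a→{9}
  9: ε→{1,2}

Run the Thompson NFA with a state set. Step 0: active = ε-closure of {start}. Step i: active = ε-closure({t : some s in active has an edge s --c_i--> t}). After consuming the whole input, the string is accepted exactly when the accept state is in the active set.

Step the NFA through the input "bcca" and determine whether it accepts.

S₀ = ε-closure({0}) = {0,2,4}
'b' @ 1: {}  — no active states
rest 'cca' ignored (set empty)
final: {}; accept 1 not in set

Answer: REJECT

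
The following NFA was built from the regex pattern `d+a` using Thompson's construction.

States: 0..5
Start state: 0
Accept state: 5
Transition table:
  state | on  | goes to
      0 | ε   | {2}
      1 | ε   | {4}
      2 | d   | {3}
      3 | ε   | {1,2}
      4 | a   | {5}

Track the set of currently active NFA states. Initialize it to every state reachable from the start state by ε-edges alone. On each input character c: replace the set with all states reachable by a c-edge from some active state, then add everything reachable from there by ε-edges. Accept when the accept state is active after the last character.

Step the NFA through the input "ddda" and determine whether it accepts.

initial (ε-close {0}): {0,2}
'd' @ 1: {1,2,3,4}
'd' @ 2: {1,2,3,4}
'd' @ 3: {1,2,3,4}
'a' @ 4: {5}  ✓accept
end set {5} — state 5 in

Answer: ACCEPT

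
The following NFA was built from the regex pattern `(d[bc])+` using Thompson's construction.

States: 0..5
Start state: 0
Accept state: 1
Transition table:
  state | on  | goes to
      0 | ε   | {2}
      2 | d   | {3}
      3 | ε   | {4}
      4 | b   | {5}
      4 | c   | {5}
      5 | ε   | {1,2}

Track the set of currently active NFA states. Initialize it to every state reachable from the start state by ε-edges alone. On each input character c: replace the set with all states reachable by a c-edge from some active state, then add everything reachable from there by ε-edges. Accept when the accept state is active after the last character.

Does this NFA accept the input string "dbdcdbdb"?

Answer: ACCEPT

Trace:
initial (ε-close {0}): {0,2}
'd' @ 1: {3,4}
'b' @ 2: {1,2,5}  [accepting]
'd' @ 3: {3,4}
'c' @ 4: {1,2,5}  [accepting]
'd' @ 5: {3,4}
'b' @ 6: {1,2,5}  [accepting]
'd' @ 7: {3,4}
'b' @ 8: {1,2,5}  [accepting]
after full input: {1,2,5}  (accept=1 in)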